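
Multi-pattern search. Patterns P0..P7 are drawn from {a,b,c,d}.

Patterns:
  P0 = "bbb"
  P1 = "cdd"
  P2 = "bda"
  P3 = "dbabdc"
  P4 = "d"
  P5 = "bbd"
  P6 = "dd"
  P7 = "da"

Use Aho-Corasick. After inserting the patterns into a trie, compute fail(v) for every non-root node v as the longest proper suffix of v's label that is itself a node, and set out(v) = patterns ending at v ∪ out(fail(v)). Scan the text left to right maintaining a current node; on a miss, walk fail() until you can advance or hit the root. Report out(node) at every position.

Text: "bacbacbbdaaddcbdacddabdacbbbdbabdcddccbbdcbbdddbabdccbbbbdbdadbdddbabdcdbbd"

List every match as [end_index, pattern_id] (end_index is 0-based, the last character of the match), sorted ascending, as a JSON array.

Construct AC machine:
Trie (insert patterns):
  n0 'ε': b→1 c→4 d→9
  n1 'b': b→2 d→7
  n2 'bb': b→3 d→15
  n3 'bbb': ·  ←P0
  n4 'c': d→5
  n5 'cd': d→6
  n6 'cdd': ·  ←P1
  n7 'bd': a→8
  n8 'bda': ·  ←P2
  n9 'd': a→17 b→10 d→16  ←P4
  n10 'db': a→11
  n11 'dba': b→12
  n12 'dbab': d→13
  n13 'dbabd': c→14
  n14 'dbabdc': ·  ←P3
  n15 'bbd': ·  ←P5
  n16 'dd': ·  ←P6
  n17 'da': ·  ←P7

BFS fail/out derivation:
  fail(1) 'b': from fail(0)=0 chase 'b': 0 ⇒ 0;  out=∅∪out(0)=∅
  fail(4) 'c': from fail(0)=0 chase 'c': 0 ⇒ 0;  out=∅∪out(0)=∅
  fail(9) 'd': from fail(0)=0 chase 'd': 0 ⇒ 0;  out={4}∪out(0)={4}
  fail(2) 'bb': from fail(1)=0 chase 'b': 0 ⇒ 1;  out=∅∪out(1)=∅
  fail(5) 'cd': from fail(4)=0 chase 'd': 0 ⇒ 9;  out=∅∪out(9)={4}
  fail(7) 'bd': from fail(1)=0 chase 'd': 0 ⇒ 9;  out=∅∪out(9)={4}
  fail(10) 'db': from fail(9)=0 chase 'b': 0 ⇒ 1;  out=∅∪out(1)=∅
  fail(16) 'dd': from fail(9)=0 chase 'd': 0 ⇒ 9;  out={6}∪out(9)={4,6}
  fail(17) 'da': from fail(9)=0 chase 'a': 0 ⇒ 0;  out={7}∪out(0)={7}
  fail(3) 'bbb': from fail(2)=1 chase 'b': 1 ⇒ 2;  out={0}∪out(2)={0}
  fail(6) 'cdd': from fail(5)=9 chase 'd': 9 ⇒ 16;  out={1}∪out(16)={1,4,6}
  fail(8) 'bda': from fail(7)=9 chase 'a': 9 ⇒ 17;  out={2}∪out(17)={2,7}
  fail(11) 'dba': from fail(10)=1 chase 'a': 1→0 ⇒ 0;  out=∅∪out(0)=∅
  fail(15) 'bbd': from fail(2)=1 chase 'd': 1 ⇒ 7;  out={5}∪out(7)={4,5}
  fail(12) 'dbab': from fail(11)=0 chase 'b': 0 ⇒ 1;  out=∅∪out(1)=∅
  fail(13) 'dbabd': from fail(12)=1 chase 'd': 1 ⇒ 7;  out=∅∪out(7)={4}
  fail(14) 'dbabdc': from fail(13)=7 chase 'c': 7→9→0 ⇒ 4;  out={3}∪out(4)={3}

Scan:
i=0 'b': node 0→1
i=1 'a': node 1→0 ·f
i=2 'c': node 0→4
i=3 'b': node 4→1 ·f
i=4 'a': node 1→0 ·f
i=5 'c': node 0→4
i=6 'b': node 4→1 ·f
i=7 'b': node 1→2
i=8 'd': node 2→15  emit P4@[8:8],P5@[6:8]
i=9 'a': node 15→8 ·f  emit P2@[7:9],P7@[8:9]
i=10 'a': node 8→0 ·f
i=11 'd': node 0→9  emit P4@[11:11]
i=12 'd': node 9→16  emit P4@[12:12],P6@[11:12]
i=13 'c': node 16→4 ·f
i=14 'b': node 4→1 ·f
i=15 'd': node 1→7  emit P4@[15:15]
i=16 'a': node 7→8  emit P2@[14:16],P7@[15:16]
i=17 'c': node 8→4 ·f
i=18 'd': node 4→5  emit P4@[18:18]
i=19 'd': node 5→6  emit P1@[17:19],P4@[19:19],P6@[18:19]
i=20 'a': node 6→17 ·f  emit P7@[19:20]
i=21 'b': node 17→1 ·f
i=22 'd': node 1→7  emit P4@[22:22]
i=23 'a': node 7→8  emit P2@[21:23],P7@[22:23]
i=24 'c': node 8→4 ·f
i=25 'b': node 4→1 ·f
i=26 'b': node 1→2
i=27 'b': node 2→3  emit P0@[25:27]
i=28 'd': node 3→15 ·f  emit P4@[28:28],P5@[26:28]
i=29 'b': node 15→10 ·f
i=30 'a': node 10→11
i=31 'b': node 11→12
i=32 'd': node 12→13  emit P4@[32:32]
i=33 'c': node 13→14  emit P3@[28:33]
i=34 'd': node 14→5 ·f  emit P4@[34:34]
i=35 'd': node 5→6  emit P1@[33:35],P4@[35:35],P6@[34:35]
i=36 'c': node 6→4 ·f
i=37 'c': node 4→4 ·f
i=38 'b': node 4→1 ·f
i=39 'b': node 1→2
i=40 'd': node 2→15  emit P4@[40:40],P5@[38:40]
i=41 'c': node 15→4 ·f
i=42 'b': node 4→1 ·f
i=43 'b': node 1→2
i=44 'd': node 2→15  emit P4@[44:44],P5@[42:44]
i=45 'd': node 15→16 ·f  emit P4@[45:45],P6@[44:45]
i=46 'd': node 16→16 ·f  emit P4@[46:46],P6@[45:46]
i=47 'b': node 16→10 ·f
i=48 'a': node 10→11
i=49 'b': node 11→12
i=50 'd': node 12→13  emit P4@[50:50]
i=51 'c': node 13→14  emit P3@[46:51]
i=52 'c': node 14→4 ·f
i=53 'b': node 4→1 ·f
i=54 'b': node 1→2
i=55 'b': node 2→3  emit P0@[53:55]
i=56 'b': node 3→3 ·f  emit P0@[54:56]
i=57 'd': node 3→15 ·f  emit P4@[57:57],P5@[55:57]
i=58 'b': node 15→10 ·f
i=59 'd': node 10→7 ·f  emit P4@[59:59]
i=60 'a': node 7→8  emit P2@[58:60],P7@[59:60]
i=61 'd': node 8→9 ·f  emit P4@[61:61]
i=62 'b': node 9→10
i=63 'd': node 10→7 ·f  emit P4@[63:63]
i=64 'd': node 7→16 ·f  emit P4@[64:64],P6@[63:64]
i=65 'd': node 16→16 ·f  emit P4@[65:65],P6@[64:65]
i=66 'b': node 16→10 ·f
i=67 'a': node 10→11
i=68 'b': node 11→12
i=69 'd': node 12→13  emit P4@[69:69]
i=70 'c': node 13→14  emit P3@[65:70]
i=71 'd': node 14→5 ·f  emit P4@[71:71]
i=72 'b': node 5→10 ·f
i=73 'b': node 10→2 ·f
i=74 'd': node 2→15  emit P4@[74:74],P5@[72:74]

Matches: [[8,4],[8,5],[9,2],[9,7],[11,4],[12,4],[12,6],[15,4],[16,2],[16,7],[18,4],[19,1],[19,4],[19,6],[20,7],[22,4],[23,2],[23,7],[27,0],[28,4],[28,5],[32,4],[33,3],[34,4],[35,1],[35,4],[35,6],[40,4],[40,5],[44,4],[44,5],[45,4],[45,6],[46,4],[46,6],[50,4],[51,3],[55,0],[56,0],[57,4],[57,5],[59,4],[60,2],[60,7],[61,4],[63,4],[64,4],[64,6],[65,4],[65,6],[69,4],[70,3],[71,4],[74,4],[74,5]]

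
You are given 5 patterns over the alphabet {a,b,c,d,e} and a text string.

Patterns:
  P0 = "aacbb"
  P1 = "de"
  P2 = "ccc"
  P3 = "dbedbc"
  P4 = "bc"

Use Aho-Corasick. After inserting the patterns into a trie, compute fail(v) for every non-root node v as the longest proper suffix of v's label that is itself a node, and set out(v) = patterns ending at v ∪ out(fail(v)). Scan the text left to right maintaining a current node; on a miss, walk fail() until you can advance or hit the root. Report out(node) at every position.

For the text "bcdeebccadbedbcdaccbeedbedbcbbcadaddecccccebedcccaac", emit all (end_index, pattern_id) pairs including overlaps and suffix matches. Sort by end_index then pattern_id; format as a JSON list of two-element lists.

Build:
Trie nodes:
  0='ε' goto a→1 b→16 c→8 d→6
  1='a' goto a→2
  2='aa' goto c→3
  3='aac' goto b→4
  4='aacb' goto b→5
  5='aacbb' goto ·  [P0 ends]
  6='d' goto b→11 e→7
  7='de' goto ·  [P1 ends]
  8='c' goto c→9
  9='cc' goto c→10
  10='ccc' goto ·  [P2 ends]
  11='db' goto e→12
  12='dbe' goto d→13
  13='dbed' goto b→14
  14='dbedb' goto c→15
  15='dbedbc' goto ·  [P3 ends]
  16='b' goto c→17
  17='bc' goto ·  [P4 ends]

Failure links (BFS by depth):
  n1('a'): parent n0 fail=0; on 'a' 0 → fail=0;  out ∅∪∅=∅
  n6('d'): parent n0 fail=0; on 'd' 0 → fail=0;  out ∅∪∅=∅
  n8('c'): parent n0 fail=0; on 'c' 0 → fail=0;  out ∅∪∅=∅
  n16('b'): parent n0 fail=0; on 'b' 0 → fail=0;  out ∅∪∅=∅
  n2('aa'): parent n1 fail=0; on 'a' 0 → fail=1;  out ∅∪∅=∅
  n7('de'): parent n6 fail=0; on 'e' 0 → fail=0;  out {1}∪∅={1}
  n9('cc'): parent n8 fail=0; on 'c' 0 → fail=8;  out ∅∪∅=∅
  n11('db'): parent n6 fail=0; on 'b' 0 → fail=16;  out ∅∪∅=∅
  n17('bc'): parent n16 fail=0; on 'c' 0 → fail=8;  out {4}∪∅={4}
  n3('aac'): parent n2 fail=1; on 'c' 1→0 → fail=8;  out ∅∪∅=∅
  n10('ccc'): parent n9 fail=8; on 'c' 8 → fail=9;  out {2}∪∅={2}
  n12('dbe'): parent n11 fail=16; on 'e' 16→0 → fail=0;  out ∅∪∅=∅
  n4('aacb'): parent n3 fail=8; on 'b' 8→0 → fail=16;  out ∅∪∅=∅
  n13('dbed'): parent n12 fail=0; on 'd' 0 → fail=6;  out ∅∪∅=∅
  n5('aacbb'): parent n4 fail=16; on 'b' 16→0 → fail=16;  out {0}∪∅={0}
  n14('dbedb'): parent n13 fail=6; on 'b' 6 → fail=11;  out ∅∪∅=∅
  n15('dbedbc'): parent n14 fail=11; on 'c' 11→16 → fail=17;  out {3}∪{4}={3,4}

Text stream:
pos 0 'b': at 16
pos 1 'c': at 17  → match P4@[0:1]
pos 2 'd': at 6 (fail-walked)
pos 3 'e': at 7  → match P1@[2:3]
pos 4 'e': at 0 (fail-walked)
pos 5 'b': at 16
pos 6 'c': at 17  → match P4@[5:6]
pos 7 'c': at 9 (fail-walked)
pos 8 'a': at 1 (fail-walked)
pos 9 'd': at 6 (fail-walked)
pos 10 'b': at 11
pos 11 'e': at 12
pos 12 'd': at 13
pos 13 'b': at 14
pos 14 'c': at 15  → match P3@[9:14],P4@[13:14]
pos 15 'd': at 6 (fail-walked)
pos 16 'a': at 1 (fail-walked)
pos 17 'c': at 8 (fail-walked)
pos 18 'c': at 9
pos 19 'b': at 16 (fail-walked)
pos 20 'e': at 0 (fail-walked)
pos 21 'e': at 0
pos 22 'd': at 6
pos 23 'b': at 11
pos 24 'e': at 12
pos 25 'd': at 13
pos 26 'b': at 14
pos 27 'c': at 15  → match P3@[22:27],P4@[26:27]
pos 28 'b': at 16 (fail-walked)
pos 29 'b': at 16 (fail-walked)
pos 30 'c': at 17  → match P4@[29:30]
pos 31 'a': at 1 (fail-walked)
pos 32 'd': at 6 (fail-walked)
pos 33 'a': at 1 (fail-walked)
pos 34 'd': at 6 (fail-walked)
pos 35 'd': at 6 (fail-walked)
pos 36 'e': at 7  → match P1@[35:36]
pos 37 'c': at 8 (fail-walked)
pos 38 'c': at 9
pos 39 'c': at 10  → match P2@[37:39]
pos 40 'c': at 10 (fail-walked)  → match P2@[38:40]
pos 41 'c': at 10 (fail-walked)  → match P2@[39:41]
pos 42 'e': at 0 (fail-walked)
pos 43 'b': at 16
pos 44 'e': at 0 (fail-walked)
pos 45 'd': at 6
pos 46 'c': at 8 (fail-walked)
pos 47 'c': at 9
pos 48 'c': at 10  → match P2@[46:48]
pos 49 'a': at 1 (fail-walked)
pos 50 'a': at 2
pos 51 'c': at 3

Result: [[1,4],[3,1],[6,4],[14,3],[14,4],[27,3],[27,4],[30,4],[36,1],[39,2],[40,2],[41,2],[48,2]]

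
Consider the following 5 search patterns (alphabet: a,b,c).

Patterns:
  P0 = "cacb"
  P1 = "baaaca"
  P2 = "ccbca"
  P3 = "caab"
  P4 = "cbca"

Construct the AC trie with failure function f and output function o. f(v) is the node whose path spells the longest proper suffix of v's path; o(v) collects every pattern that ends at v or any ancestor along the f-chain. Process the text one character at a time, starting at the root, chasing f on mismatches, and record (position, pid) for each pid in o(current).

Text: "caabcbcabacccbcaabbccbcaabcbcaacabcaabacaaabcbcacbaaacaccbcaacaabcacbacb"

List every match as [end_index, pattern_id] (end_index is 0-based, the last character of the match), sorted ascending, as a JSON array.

Build automaton:
Trie (insert patterns):
  0='ε' goto b→5 c→1
  1='c' goto a→2 b→17 c→11
  2='ca' goto a→15 c→3
  3='cac' goto b→4
  4='cacb' goto ·  [P0 ends]
  5='b' goto a→6
  6='ba' goto a→7
  7='baa' goto a→8
  8='baaa' goto c→9
  9='baaac' goto a→10
  10='baaaca' goto ·  [P1 ends]
  11='cc' goto b→12
  12='ccb' goto c→13
  13='ccbc' goto a→14
  14='ccbca' goto ·  [P2 ends]
  15='caa' goto b→16
  16='caab' goto ·  [P3 ends]
  17='cb' goto c→18
  18='cbc' goto a→19
  19='cbca' goto ·  [P4 ends]

Failure links (BFS by depth):
  n1('c'): parent n0 fail=0; on 'c' 0 → fail=0;  out ∅∪∅=∅
  n5('b'): parent n0 fail=0; on 'b' 0 → fail=0;  out ∅∪∅=∅
  n2('ca'): parent n1 fail=0; on 'a' 0 → fail=0;  out ∅∪∅=∅
  n6('ba'): parent n5 fail=0; on 'a' 0 → fail=0;  out ∅∪∅=∅
  n11('cc'): parent n1 fail=0; on 'c' 0 → fail=1;  out ∅∪∅=∅
  n17('cb'): parent n1 fail=0; on 'b' 0 → fail=5;  out ∅∪∅=∅
  n3('cac'): parent n2 fail=0; on 'c' 0 → fail=1;  out ∅∪∅=∅
  n7('baa'): parent n6 fail=0; on 'a' 0 → fail=0;  out ∅∪∅=∅
  n12('ccb'): parent n11 fail=1; on 'b' 1 → fail=17;  out ∅∪∅=∅
  n15('caa'): parent n2 fail=0; on 'a' 0 → fail=0;  out ∅∪∅=∅
  n18('cbc'): parent n17 fail=5; on 'c' 5→0 → fail=1;  out ∅∪∅=∅
  n4('cacb'): parent n3 fail=1; on 'b' 1 → fail=17;  out {0}∪∅={0}
  n8('baaa'): parent n7 fail=0; on 'a' 0 → fail=0;  out ∅∪∅=∅
  n13('ccbc'): parent n12 fail=17; on 'c' 17 → fail=18;  out ∅∪∅=∅
  n16('caab'): parent n15 fail=0; on 'b' 0 → fail=5;  out {3}∪∅={3}
  n19('cbca'): parent n18 fail=1; on 'a' 1 → fail=2;  out {4}∪∅={4}
  n9('baaac'): parent n8 fail=0; on 'c' 0 → fail=1;  out ∅∪∅=∅
  n14('ccbca'): parent n13 fail=18; on 'a' 18 → fail=19;  out {2}∪{4}={2,4}
  n10('baaaca'): parent n9 fail=1; on 'a' 1 → fail=2;  out {1}∪∅={1}

Run:
pos 0 'c': at 1
pos 1 'a': at 2
pos 2 'a': at 15
pos 3 'b': at 16  ** P3@[0:3]
pos 4 'c': at 1 (via fail)
pos 5 'b': at 17
pos 6 'c': at 18
pos 7 'a': at 19  ** P4@[4:7]
pos 8 'b': at 5 (via fail)
pos 9 'a': at 6
pos 10 'c': at 1 (via fail)
pos 11 'c': at 11
pos 12 'c': at 11 (via fail)
pos 13 'b': at 12
pos 14 'c': at 13
pos 15 'a': at 14  ** P2@[11:15],P4@[12:15]
pos 16 'a': at 15 (via fail)
pos 17 'b': at 16  ** P3@[14:17]
pos 18 'b': at 5 (via fail)
pos 19 'c': at 1 (via fail)
pos 20 'c': at 11
pos 21 'b': at 12
pos 22 'c': at 13
pos 23 'a': at 14  ** P2@[19:23],P4@[20:23]
pos 24 'a': at 15 (via fail)
pos 25 'b': at 16  ** P3@[22:25]
pos 26 'c': at 1 (via fail)
pos 27 'b': at 17
pos 28 'c': at 18
pos 29 'a': at 19  ** P4@[26:29]
pos 30 'a': at 15 (via fail)
pos 31 'c': at 1 (via fail)
pos 32 'a': at 2
pos 33 'b': at 5 (via fail)
pos 34 'c': at 1 (via fail)
pos 35 'a': at 2
pos 36 'a': at 15
pos 37 'b': at 16  ** P3@[34:37]
pos 38 'a': at 6 (via fail)
pos 39 'c': at 1 (via fail)
pos 40 'a': at 2
pos 41 'a': at 15
pos 42 'a': at 0 (via fail)
pos 43 'b': at 5
pos 44 'c': at 1 (via fail)
pos 45 'b': at 17
pos 46 'c': at 18
pos 47 'a': at 19  ** P4@[44:47]
pos 48 'c': at 3 (via fail)
pos 49 'b': at 4  ** P0@[46:49]
pos 50 'a': at 6 (via fail)
pos 51 'a': at 7
pos 52 'a': at 8
pos 53 'c': at 9
pos 54 'a': at 10  ** P1@[49:54]
pos 55 'c': at 3 (via fail)
pos 56 'c': at 11 (via fail)
pos 57 'b': at 12
pos 58 'c': at 13
pos 59 'a': at 14  ** P2@[55:59],P4@[56:59]
pos 60 'a': at 15 (via fail)
pos 61 'c': at 1 (via fail)
pos 62 'a': at 2
pos 63 'a': at 15
pos 64 'b': at 16  ** P3@[61:64]
pos 65 'c': at 1 (via fail)
pos 66 'a': at 2
pos 67 'c': at 3
pos 68 'b': at 4  ** P0@[65:68]
pos 69 'a': at 6 (via fail)
pos 70 'c': at 1 (via fail)
pos 71 'b': at 17

Matches: [[3,3],[7,4],[15,2],[15,4],[17,3],[23,2],[23,4],[25,3],[29,4],[37,3],[47,4],[49,0],[54,1],[59,2],[59,4],[64,3],[68,0]]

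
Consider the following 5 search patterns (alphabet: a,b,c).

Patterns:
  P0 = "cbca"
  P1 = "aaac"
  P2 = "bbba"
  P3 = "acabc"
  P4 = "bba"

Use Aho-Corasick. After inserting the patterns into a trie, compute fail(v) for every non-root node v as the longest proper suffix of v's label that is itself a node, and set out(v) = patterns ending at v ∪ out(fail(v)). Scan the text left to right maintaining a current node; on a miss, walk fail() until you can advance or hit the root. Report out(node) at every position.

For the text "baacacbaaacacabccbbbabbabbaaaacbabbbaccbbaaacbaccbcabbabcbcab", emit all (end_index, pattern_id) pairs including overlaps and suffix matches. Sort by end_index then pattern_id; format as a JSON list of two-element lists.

Build:
Trie nodes:
  n0 'ε': a→5 b→9 c→1
  n1 'c': b→2
  n2 'cb': c→3
  n3 'cbc': a→4
  n4 'cbca': ·  [P0 ends]
  n5 'a': a→6 c→13
  n6 'aa': a→7
  n7 'aaa': c→8
  n8 'aaac': ·  [P1 ends]
  n9 'b': b→10
  n10 'bb': a→17 b→11
  n11 'bbb': a→12
  n12 'bbba': ·  [P2 ends]
  n13 'ac': a→14
  n14 'aca': b→15
  n15 'acab': c→16
  n16 'acabc': ·  [P3 ends]
  n17 'bba': ·  [P4 ends]

BFS fail/out derivation:
  n1('c'): parent n0 fail=0; on 'c' 0 → fail=0;  out ∅∪∅=∅
  n5('a'): parent n0 fail=0; on 'a' 0 → fail=0;  out ∅∪∅=∅
  n9('b'): parent n0 fail=0; on 'b' 0 → fail=0;  out ∅∪∅=∅
  n2('cb'): parent n1 fail=0; on 'b' 0 → fail=9;  out ∅∪∅=∅
  n6('aa'): parent n5 fail=0; on 'a' 0 → fail=5;  out ∅∪∅=∅
  n10('bb'): parent n9 fail=0; on 'b' 0 → fail=9;  out ∅∪∅=∅
  n13('ac'): parent n5 fail=0; on 'c' 0 → fail=1;  out ∅∪∅=∅
  n3('cbc'): parent n2 fail=9; on 'c' 9→0 → fail=1;  out ∅∪∅=∅
  n7('aaa'): parent n6 fail=5; on 'a' 5 → fail=6;  out ∅∪∅=∅
  n11('bbb'): parent n10 fail=9; on 'b' 9 → fail=10;  out ∅∪∅=∅
  n14('aca'): parent n13 fail=1; on 'a' 1→0 → fail=5;  out ∅∪∅=∅
  n17('bba'): parent n10 fail=9; on 'a' 9→0 → fail=5;  out {4}∪∅={4}
  n4('cbca'): parent n3 fail=1; on 'a' 1→0 → fail=5;  out {0}∪∅={0}
  n8('aaac'): parent n7 fail=6; on 'c' 6→5 → fail=13;  out {1}∪∅={1}
  n12('bbba'): parent n11 fail=10; on 'a' 10 → fail=17;  out {2}∪{4}={2,4}
  n15('acab'): parent n14 fail=5; on 'b' 5→0 → fail=9;  out ∅∪∅=∅
  n16('acabc'): parent n15 fail=9; on 'c' 9→0 → fail=1;  out {3}∪∅={3}

Scan:
i=0 'b': node 0→9
i=1 'a': node 9→5 (via fail)
i=2 'a': node 5→6
i=3 'c': node 6→13 (via fail)
i=4 'a': node 13→14
i=5 'c': node 14→13 (via fail)
i=6 'b': node 13→2 (via fail)
i=7 'a': node 2→5 (via fail)
i=8 'a': node 5→6
i=9 'a': node 6→7
i=10 'c': node 7→8  emit P1@[7:10]
i=11 'a': node 8→14 (via fail)
i=12 'c': node 14→13 (via fail)
i=13 'a': node 13→14
i=14 'b': node 14→15
i=15 'c': node 15→16  emit P3@[11:15]
i=16 'c': node 16→1 (via fail)
i=17 'b': node 1→2
i=18 'b': node 2→10 (via fail)
i=19 'b': node 10→11
i=20 'a': node 11→12  emit P2@[17:20],P4@[18:20]
i=21 'b': node 12→9 (via fail)
i=22 'b': node 9→10
i=23 'a': node 10→17  emit P4@[21:23]
i=24 'b': node 17→9 (via fail)
i=25 'b': node 9→10
i=26 'a': node 10→17  emit P4@[24:26]
i=27 'a': node 17→6 (via fail)
i=28 'a': node 6→7
i=29 'a': node 7→7 (via fail)
i=30 'c': node 7→8  emit P1@[27:30]
i=31 'b': node 8→2 (via fail)
i=32 'a': node 2→5 (via fail)
i=33 'b': node 5→9 (via fail)
i=34 'b': node 9→10
i=35 'b': node 10→11
i=36 'a': node 11→12  emit P2@[33:36],P4@[34:36]
i=37 'c': node 12→13 (via fail)
i=38 'c': node 13→1 (via fail)
i=39 'b': node 1→2
i=40 'b': node 2→10 (via fail)
i=41 'a': node 10→17  emit P4@[39:41]
i=42 'a': node 17→6 (via fail)
i=43 'a': node 6→7
i=44 'c': node 7→8  emit P1@[41:44]
i=45 'b': node 8→2 (via fail)
i=46 'a': node 2→5 (via fail)
i=47 'c': node 5→13
i=48 'c': node 13→1 (via fail)
i=49 'b': node 1→2
i=50 'c': node 2→3
i=51 'a': node 3→4  emit P0@[48:51]
i=52 'b': node 4→9 (via fail)
i=53 'b': node 9→10
i=54 'a': node 10→17  emit P4@[52:54]
i=55 'b': node 17→9 (via fail)
i=56 'c': node 9→1 (via fail)
i=57 'b': node 1→2
i=58 'c': node 2→3
i=59 'a': node 3→4  emit P0@[56:59]
i=60 'b': node 4→9 (via fail)

Result: [[10,1],[15,3],[20,2],[20,4],[23,4],[26,4],[30,1],[36,2],[36,4],[41,4],[44,1],[51,0],[54,4],[59,0]]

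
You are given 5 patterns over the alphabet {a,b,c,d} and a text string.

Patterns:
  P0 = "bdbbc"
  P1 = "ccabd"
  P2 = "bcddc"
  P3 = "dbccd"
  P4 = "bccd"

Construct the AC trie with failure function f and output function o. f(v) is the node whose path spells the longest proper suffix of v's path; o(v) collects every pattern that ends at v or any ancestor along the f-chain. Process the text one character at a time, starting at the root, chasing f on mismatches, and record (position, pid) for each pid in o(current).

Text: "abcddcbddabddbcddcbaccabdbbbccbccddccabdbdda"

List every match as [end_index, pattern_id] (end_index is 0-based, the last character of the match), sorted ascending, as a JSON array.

Build:
Trie (insert patterns):
  n0 'ε': b→1 c→6 d→15
  n1 'b': c→11 d→2
  n2 'bd': b→3
  n3 'bdb': b→4
  n4 'bdbb': c→5
  n5 'bdbbc': ·  ←P0
  n6 'c': c→7
  n7 'cc': a→8
  n8 'cca': b→9
  n9 'ccab': d→10
  n10 'ccabd': ·  ←P1
  n11 'bc': c→20 d→12
  n12 'bcd': d→13
  n13 'bcdd': c→14
  n14 'bcddc': ·  ←P2
  n15 'd': b→16
  n16 'db': c→17
  n17 'dbc': c→18
  n18 'dbcc': d→19
  n19 'dbccd': ·  ←P3
  n20 'bcc': d→21
  n21 'bccd': ·  ←P4

BFS fail/out derivation:
  n1('b'): parent n0 fail=0; on 'b' 0 → fail=0;  out ∅∪∅=∅
  n6('c'): parent n0 fail=0; on 'c' 0 → fail=0;  out ∅∪∅=∅
  n15('d'): parent n0 fail=0; on 'd' 0 → fail=0;  out ∅∪∅=∅
  n2('bd'): parent n1 fail=0; on 'd' 0 → fail=15;  out ∅∪∅=∅
  n7('cc'): parent n6 fail=0; on 'c' 0 → fail=6;  out ∅∪∅=∅
  n11('bc'): parent n1 fail=0; on 'c' 0 → fail=6;  out ∅∪∅=∅
  n16('db'): parent n15 fail=0; on 'b' 0 → fail=1;  out ∅∪∅=∅
  n3('bdb'): parent n2 fail=15; on 'b' 15 → fail=16;  out ∅∪∅=∅
  n8('cca'): parent n7 fail=6; on 'a' 6→0 → fail=0;  out ∅∪∅=∅
  n12('bcd'): parent n11 fail=6; on 'd' 6→0 → fail=15;  out ∅∪∅=∅
  n17('dbc'): parent n16 fail=1; on 'c' 1 → fail=11;  out ∅∪∅=∅
  n20('bcc'): parent n11 fail=6; on 'c' 6 → fail=7;  out ∅∪∅=∅
  n4('bdbb'): parent n3 fail=16; on 'b' 16→1→0 → fail=1;  out ∅∪∅=∅
  n9('ccab'): parent n8 fail=0; on 'b' 0 → fail=1;  out ∅∪∅=∅
  n13('bcdd'): parent n12 fail=15; on 'd' 15→0 → fail=15;  out ∅∪∅=∅
  n18('dbcc'): parent n17 fail=11; on 'c' 11 → fail=20;  out ∅∪∅=∅
  n21('bccd'): parent n20 fail=7; on 'd' 7→6→0 → fail=15;  out {4}∪∅={4}
  n5('bdbbc'): parent n4 fail=1; on 'c' 1 → fail=11;  out {0}∪∅={0}
  n10('ccabd'): parent n9 fail=1; on 'd' 1 → fail=2;  out {1}∪∅={1}
  n14('bcddc'): parent n13 fail=15; on 'c' 15→0 → fail=6;  out {2}∪∅={2}
  n19('dbccd'): parent n18 fail=20; on 'd' 20 → fail=21;  out {3}∪{4}={3,4}

Text stream:
i=0 'a': node 0→0
i=1 'b': node 0→1
i=2 'c': node 1→11
i=3 'd': node 11→12
i=4 'd': node 12→13
i=5 'c': node 13→14  → match P2@[1:5]
i=6 'b': node 14→1 ·f
i=7 'd': node 1→2
i=8 'd': node 2→15 ·f
i=9 'a': node 15→0 ·f
i=10 'b': node 0→1
i=11 'd': node 1→2
i=12 'd': node 2→15 ·f
i=13 'b': node 15→16
i=14 'c': node 16→17
i=15 'd': node 17→12 ·f
i=16 'd': node 12→13
i=17 'c': node 13→14  → match P2@[13:17]
i=18 'b': node 14→1 ·f
i=19 'a': node 1→0 ·f
i=20 'c': node 0→6
i=21 'c': node 6→7
i=22 'a': node 7→8
i=23 'b': node 8→9
i=24 'd': node 9→10  → match P1@[20:24]
i=25 'b': node 10→3 ·f
i=26 'b': node 3→4
i=27 'b': node 4→1 ·f
i=28 'c': node 1→11
i=29 'c': node 11→20
i=30 'b': node 20→1 ·f
i=31 'c': node 1→11
i=32 'c': node 11→20
i=33 'd': node 20→21  → match P4@[30:33]
i=34 'd': node 21→15 ·f
i=35 'c': node 15→6 ·f
i=36 'c': node 6→7
i=37 'a': node 7→8
i=38 'b': node 8→9
i=39 'd': node 9→10  → match P1@[35:39]
i=40 'b': node 10→3 ·f
i=41 'd': node 3→2 ·f
i=42 'd': node 2→15 ·f
i=43 'a': node 15→0 ·f

All matches (sorted): [[5,2],[17,2],[24,1],[33,4],[39,1]]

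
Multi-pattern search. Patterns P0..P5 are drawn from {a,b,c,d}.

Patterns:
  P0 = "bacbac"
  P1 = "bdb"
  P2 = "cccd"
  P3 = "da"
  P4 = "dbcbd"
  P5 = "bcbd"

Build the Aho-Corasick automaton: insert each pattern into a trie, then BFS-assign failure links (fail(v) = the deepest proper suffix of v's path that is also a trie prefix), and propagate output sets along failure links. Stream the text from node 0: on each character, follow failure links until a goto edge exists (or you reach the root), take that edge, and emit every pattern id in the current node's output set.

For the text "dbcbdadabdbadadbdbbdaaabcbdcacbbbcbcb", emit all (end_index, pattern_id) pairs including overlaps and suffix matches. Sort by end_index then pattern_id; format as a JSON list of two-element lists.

Build automaton:
Trie nodes:
  n0 'ε': b→1 c→9 d→13
  n1 'b': a→2 c→19 d→7
  n2 'ba': c→3
  n3 'bac': b→4
  n4 'bacb': a→5
  n5 'bacba': c→6
  n6 'bacbac': ·  [P0 ends]
  n7 'bd': b→8
  n8 'bdb': ·  [P1 ends]
  n9 'c': c→10
  n10 'cc': c→11
  n11 'ccc': d→12
  n12 'cccd': ·  [P2 ends]
  n13 'd': a→14 b→15
  n14 'da': ·  [P3 ends]
  n15 'db': c→16
  n16 'dbc': b→17
  n17 'dbcb': d→18
  n18 'dbcbd': ·  [P4 ends]
  n19 'bc': b→20
  n20 'bcb': d→21
  n21 'bcbd': ·  [P5 ends]

BFS fail/out derivation:
  fail(1) 'b': from fail(0)=0 chase 'b': 0 ⇒ 0;  out=∅∪out(0)=∅
  fail(9) 'c': from fail(0)=0 chase 'c': 0 ⇒ 0;  out=∅∪out(0)=∅
  fail(13) 'd': from fail(0)=0 chase 'd': 0 ⇒ 0;  out=∅∪out(0)=∅
  fail(2) 'ba': from fail(1)=0 chase 'a': 0 ⇒ 0;  out=∅∪out(0)=∅
  fail(7) 'bd': from fail(1)=0 chase 'd': 0 ⇒ 13;  out=∅∪out(13)=∅
  fail(10) 'cc': from fail(9)=0 chase 'c': 0 ⇒ 9;  out=∅∪out(9)=∅
  fail(14) 'da': from fail(13)=0 chase 'a': 0 ⇒ 0;  out={3}∪out(0)={3}
  fail(15) 'db': from fail(13)=0 chase 'b': 0 ⇒ 1;  out=∅∪out(1)=∅
  fail(19) 'bc': from fail(1)=0 chase 'c': 0 ⇒ 9;  out=∅∪out(9)=∅
  fail(3) 'bac': from fail(2)=0 chase 'c': 0 ⇒ 9;  out=∅∪out(9)=∅
  fail(8) 'bdb': from fail(7)=13 chase 'b': 13 ⇒ 15;  out={1}∪out(15)={1}
  fail(11) 'ccc': from fail(10)=9 chase 'c': 9 ⇒ 10;  out=∅∪out(10)=∅
  fail(16) 'dbc': from fail(15)=1 chase 'c': 1 ⇒ 19;  out=∅∪out(19)=∅
  fail(20) 'bcb': from fail(19)=9 chase 'b': 9→0 ⇒ 1;  out=∅∪out(1)=∅
  fail(4) 'bacb': from fail(3)=9 chase 'b': 9→0 ⇒ 1;  out=∅∪out(1)=∅
  fail(12) 'cccd': from fail(11)=10 chase 'd': 10→9→0 ⇒ 13;  out={2}∪out(13)={2}
  fail(17) 'dbcb': from fail(16)=19 chase 'b': 19 ⇒ 20;  out=∅∪out(20)=∅
  fail(21) 'bcbd': from fail(20)=1 chase 'd': 1 ⇒ 7;  out={5}∪out(7)={5}
  fail(5) 'bacba': from fail(4)=1 chase 'a': 1 ⇒ 2;  out=∅∪out(2)=∅
  fail(18) 'dbcbd': from fail(17)=20 chase 'd': 20 ⇒ 21;  out={4}∪out(21)={4,5}
  fail(6) 'bacbac': from fail(5)=2 chase 'c': 2 ⇒ 3;  out={0}∪out(3)={0}

Text stream:
i=0 'd': node 0→13
i=1 'b': node 13→15
i=2 'c': node 15→16
i=3 'b': node 16→17
i=4 'd': node 17→18  ** P4@[0:4],P5@[1:4]
i=5 'a': node 18→14 (via fail)  ** P3@[4:5]
i=6 'd': node 14→13 (via fail)
i=7 'a': node 13→14  ** P3@[6:7]
i=8 'b': node 14→1 (via fail)
i=9 'd': node 1→7
i=10 'b': node 7→8  ** P1@[8:10]
i=11 'a': node 8→2 (via fail)
i=12 'd': node 2→13 (via fail)
i=13 'a': node 13→14  ** P3@[12:13]
i=14 'd': node 14→13 (via fail)
i=15 'b': node 13→15
i=16 'd': node 15→7 (via fail)
i=17 'b': node 7→8  ** P1@[15:17]
i=18 'b': node 8→1 (via fail)
i=19 'd': node 1→7
i=20 'a': node 7→14 (via fail)  ** P3@[19:20]
i=21 'a': node 14→0 (via fail)
i=22 'a': node 0→0
i=23 'b': node 0→1
i=24 'c': node 1→19
i=25 'b': node 19→20
i=26 'd': node 20→21  ** P5@[23:26]
i=27 'c': node 21→9 (via fail)
i=28 'a': node 9→0 (via fail)
i=29 'c': node 0→9
i=30 'b': node 9→1 (via fail)
i=31 'b': node 1→1 (via fail)
i=32 'b': node 1→1 (via fail)
i=33 'c': node 1→19
i=34 'b': node 19→20
i=35 'c': node 20→19 (via fail)
i=36 'b': node 19→20

All matches (sorted): [[4,4],[4,5],[5,3],[7,3],[10,1],[13,3],[17,1],[20,3],[26,5]]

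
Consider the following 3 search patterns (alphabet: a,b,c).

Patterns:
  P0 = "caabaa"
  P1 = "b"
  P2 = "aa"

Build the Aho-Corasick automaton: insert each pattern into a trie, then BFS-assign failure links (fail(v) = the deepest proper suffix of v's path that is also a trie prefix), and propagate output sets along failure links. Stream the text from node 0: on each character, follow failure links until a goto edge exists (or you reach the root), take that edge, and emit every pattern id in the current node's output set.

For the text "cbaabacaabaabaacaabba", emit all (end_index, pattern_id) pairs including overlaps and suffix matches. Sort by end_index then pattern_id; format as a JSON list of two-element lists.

Construct AC machine:
Trie nodes:
  0='ε' goto a→8 b→7 c→1
  1='c' goto a→2
  2='ca' goto a→3
  3='caa' goto b→4
  4='caab' goto a→5
  5='caaba' goto a→6
  6='caabaa' goto ·  [P0 ends]
  7='b' goto ·  [P1 ends]
  8='a' goto a→9
  9='aa' goto ·  [P2 ends]

BFS fail/out derivation:
  fail(1) 'c': from fail(0)=0 chase 'c': 0 ⇒ 0;  out=∅∪out(0)=∅
  fail(7) 'b': from fail(0)=0 chase 'b': 0 ⇒ 0;  out={1}∪out(0)={1}
  fail(8) 'a': from fail(0)=0 chase 'a': 0 ⇒ 0;  out=∅∪out(0)=∅
  fail(2) 'ca': from fail(1)=0 chase 'a': 0 ⇒ 8;  out=∅∪out(8)=∅
  fail(9) 'aa': from fail(8)=0 chase 'a': 0 ⇒ 8;  out={2}∪out(8)={2}
  fail(3) 'caa': from fail(2)=8 chase 'a': 8 ⇒ 9;  out=∅∪out(9)={2}
  fail(4) 'caab': from fail(3)=9 chase 'b': 9→8→0 ⇒ 7;  out=∅∪out(7)={1}
  fail(5) 'caaba': from fail(4)=7 chase 'a': 7→0 ⇒ 8;  out=∅∪out(8)=∅
  fail(6) 'caabaa': from fail(5)=8 chase 'a': 8 ⇒ 9;  out={0}∪out(9)={0,2}

Text stream:
i=0 'c': node 0→1
i=1 'b': node 1→7 (fail-walked)  → match P1@[1:1]
i=2 'a': node 7→8 (fail-walked)
i=3 'a': node 8→9  → match P2@[2:3]
i=4 'b': node 9→7 (fail-walked)  → match P1@[4:4]
i=5 'a': node 7→8 (fail-walked)
i=6 'c': node 8→1 (fail-walked)
i=7 'a': node 1→2
i=8 'a': node 2→3  → match P2@[7:8]
i=9 'b': node 3→4  → match P1@[9:9]
i=10 'a': node 4→5
i=11 'a': node 5→6  → match P0@[6:11],P2@[10:11]
i=12 'b': node 6→7 (fail-walked)  → match P1@[12:12]
i=13 'a': node 7→8 (fail-walked)
i=14 'a': node 8→9  → match P2@[13:14]
i=15 'c': node 9→1 (fail-walked)
i=16 'a': node 1→2
i=17 'a': node 2→3  → match P2@[16:17]
i=18 'b': node 3→4  → match P1@[18:18]
i=19 'b': node 4→7 (fail-walked)  → match P1@[19:19]
i=20 'a': node 7→8 (fail-walked)

Matches: [[1,1],[3,2],[4,1],[8,2],[9,1],[11,0],[11,2],[12,1],[14,2],[17,2],[18,1],[19,1]]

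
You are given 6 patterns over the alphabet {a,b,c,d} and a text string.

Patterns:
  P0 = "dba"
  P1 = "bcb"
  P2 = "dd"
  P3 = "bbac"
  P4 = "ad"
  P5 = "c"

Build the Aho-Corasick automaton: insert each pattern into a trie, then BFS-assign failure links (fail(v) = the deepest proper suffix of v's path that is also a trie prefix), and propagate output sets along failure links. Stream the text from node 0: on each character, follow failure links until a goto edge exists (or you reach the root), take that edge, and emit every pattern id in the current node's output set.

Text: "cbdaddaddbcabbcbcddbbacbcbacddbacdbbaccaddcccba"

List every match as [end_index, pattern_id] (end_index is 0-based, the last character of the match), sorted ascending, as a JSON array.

Construct AC machine:
Trie (insert patterns):
  0='ε' goto a→11 b→4 c→13 d→1
  1='d' goto b→2 d→7
  2='db' goto a→3
  3='dba' goto ·  ←P0
  4='b' goto b→8 c→5
  5='bc' goto b→6
  6='bcb' goto ·  ←P1
  7='dd' goto ·  ←P2
  8='bb' goto a→9
  9='bba' goto c→10
  10='bbac' goto ·  ←P3
  11='a' goto d→12
  12='ad' goto ·  ←P4
  13='c' goto ·  ←P5

BFS fail/out derivation:
  n1('d'): parent n0 fail=0; on 'd' 0 → fail=0;  out ∅∪∅=∅
  n4('b'): parent n0 fail=0; on 'b' 0 → fail=0;  out ∅∪∅=∅
  n11('a'): parent n0 fail=0; on 'a' 0 → fail=0;  out ∅∪∅=∅
  n13('c'): parent n0 fail=0; on 'c' 0 → fail=0;  out {5}∪∅={5}
  n2('db'): parent n1 fail=0; on 'b' 0 → fail=4;  out ∅∪∅=∅
  n5('bc'): parent n4 fail=0; on 'c' 0 → fail=13;  out ∅∪{5}={5}
  n7('dd'): parent n1 fail=0; on 'd' 0 → fail=1;  out {2}∪∅={2}
  n8('bb'): parent n4 fail=0; on 'b' 0 → fail=4;  out ∅∪∅=∅
  n12('ad'): parent n11 fail=0; on 'd' 0 → fail=1;  out {4}∪∅={4}
  n3('dba'): parent n2 fail=4; on 'a' 4→0 → fail=11;  out {0}∪∅={0}
  n6('bcb'): parent n5 fail=13; on 'b' 13→0 → fail=4;  out {1}∪∅={1}
  n9('bba'): parent n8 fail=4; on 'a' 4→0 → fail=11;  out ∅∪∅=∅
  n10('bbac'): parent n9 fail=11; on 'c' 11→0 → fail=13;  out {3}∪{5}={3,5}

Text stream:
[0] read 'c'  n0⇒n13  ** P5@[0:0]
[1] read 'b'  n13⇒n4 (via fail)
[2] read 'd'  n4⇒n1 (via fail)
[3] read 'a'  n1⇒n11 (via fail)
[4] read 'd'  n11⇒n12  ** P4@[3:4]
[5] read 'd'  n12⇒n7 (via fail)  ** P2@[4:5]
[6] read 'a'  n7⇒n11 (via fail)
[7] read 'd'  n11⇒n12  ** P4@[6:7]
[8] read 'd'  n12⇒n7 (via fail)  ** P2@[7:8]
[9] read 'b'  n7⇒n2 (via fail)
[10] read 'c'  n2⇒n5 (via fail)  ** P5@[10:10]
[11] read 'a'  n5⇒n11 (via fail)
[12] read 'b'  n11⇒n4 (via fail)
[13] read 'b'  n4⇒n8
[14] read 'c'  n8⇒n5 (via fail)  ** P5@[14:14]
[15] read 'b'  n5⇒n6  ** P1@[13:15]
[16] read 'c'  n6⇒n5 (via fail)  ** P5@[16:16]
[17] read 'd'  n5⇒n1 (via fail)
[18] read 'd'  n1⇒n7  ** P2@[17:18]
[19] read 'b'  n7⇒n2 (via fail)
[20] read 'b'  n2⇒n8 (via fail)
[21] read 'a'  n8⇒n9
[22] read 'c'  n9⇒n10  ** P3@[19:22],P5@[22:22]
[23] read 'b'  n10⇒n4 (via fail)
[24] read 'c'  n4⇒n5  ** P5@[24:24]
[25] read 'b'  n5⇒n6  ** P1@[23:25]
[26] read 'a'  n6⇒n11 (via fail)
[27] read 'c'  n11⇒n13 (via fail)  ** P5@[27:27]
[28] read 'd'  n13⇒n1 (via fail)
[29] read 'd'  n1⇒n7  ** P2@[28:29]
[30] read 'b'  n7⇒n2 (via fail)
[31] read 'a'  n2⇒n3  ** P0@[29:31]
[32] read 'c'  n3⇒n13 (via fail)  ** P5@[32:32]
[33] read 'd'  n13⇒n1 (via fail)
[34] read 'b'  n1⇒n2
[35] read 'b'  n2⇒n8 (via fail)
[36] read 'a'  n8⇒n9
[37] read 'c'  n9⇒n10  ** P3@[34:37],P5@[37:37]
[38] read 'c'  n10⇒n13 (via fail)  ** P5@[38:38]
[39] read 'a'  n13⇒n11 (via fail)
[40] read 'd'  n11⇒n12  ** P4@[39:40]
[41] read 'd'  n12⇒n7 (via fail)  ** P2@[40:41]
[42] read 'c'  n7⇒n13 (via fail)  ** P5@[42:42]
[43] read 'c'  n13⇒n13 (via fail)  ** P5@[43:43]
[44] read 'c'  n13⇒n13 (via fail)  ** P5@[44:44]
[45] read 'b'  n13⇒n4 (via fail)
[46] read 'a'  n4⇒n11 (via fail)

Result: [[0,5],[4,4],[5,2],[7,4],[8,2],[10,5],[14,5],[15,1],[16,5],[18,2],[22,3],[22,5],[24,5],[25,1],[27,5],[29,2],[31,0],[32,5],[37,3],[37,5],[38,5],[40,4],[41,2],[42,5],[43,5],[44,5]]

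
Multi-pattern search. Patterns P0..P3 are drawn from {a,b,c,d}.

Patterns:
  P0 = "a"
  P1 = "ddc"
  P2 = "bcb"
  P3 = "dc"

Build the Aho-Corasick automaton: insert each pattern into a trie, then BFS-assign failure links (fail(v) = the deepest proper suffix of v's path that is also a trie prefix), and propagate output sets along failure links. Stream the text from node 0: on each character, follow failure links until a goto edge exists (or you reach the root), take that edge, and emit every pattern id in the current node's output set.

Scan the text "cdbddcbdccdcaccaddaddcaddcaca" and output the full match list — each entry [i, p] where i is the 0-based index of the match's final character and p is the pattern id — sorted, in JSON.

Build automaton:
Trie (insert patterns):
  n0 'ε': a→1 b→5 d→2
  n1 'a': ·  [P0 ends]
  n2 'd': c→8 d→3
  n3 'dd': c→4
  n4 'ddc': ·  [P1 ends]
  n5 'b': c→6
  n6 'bc': b→7
  n7 'bcb': ·  [P2 ends]
  n8 'dc': ·  [P3 ends]

Failure links (BFS by depth):
  n1('a'): parent n0 fail=0; on 'a' 0 → fail=0;  out {0}∪∅={0}
  n2('d'): parent n0 fail=0; on 'd' 0 → fail=0;  out ∅∪∅=∅
  n5('b'): parent n0 fail=0; on 'b' 0 → fail=0;  out ∅∪∅=∅
  n3('dd'): parent n2 fail=0; on 'd' 0 → fail=2;  out ∅∪∅=∅
  n6('bc'): parent n5 fail=0; on 'c' 0 → fail=0;  out ∅∪∅=∅
  n8('dc'): parent n2 fail=0; on 'c' 0 → fail=0;  out {3}∪∅={3}
  n4('ddc'): parent n3 fail=2; on 'c' 2 → fail=8;  out {1}∪{3}={1,3}
  n7('bcb'): parent n6 fail=0; on 'b' 0 → fail=5;  out {2}∪∅={2}

Run:
pos 0 'c': at 0
pos 1 'd': at 2
pos 2 'b': at 5 (fail-walked)
pos 3 'd': at 2 (fail-walked)
pos 4 'd': at 3
pos 5 'c': at 4  → match P1@[3:5],P3@[4:5]
pos 6 'b': at 5 (fail-walked)
pos 7 'd': at 2 (fail-walked)
pos 8 'c': at 8  → match P3@[7:8]
pos 9 'c': at 0 (fail-walked)
pos 10 'd': at 2
pos 11 'c': at 8  → match P3@[10:11]
pos 12 'a': at 1 (fail-walked)  → match P0@[12:12]
pos 13 'c': at 0 (fail-walked)
pos 14 'c': at 0
pos 15 'a': at 1  → match P0@[15:15]
pos 16 'd': at 2 (fail-walked)
pos 17 'd': at 3
pos 18 'a': at 1 (fail-walked)  → match P0@[18:18]
pos 19 'd': at 2 (fail-walked)
pos 20 'd': at 3
pos 21 'c': at 4  → match P1@[19:21],P3@[20:21]
pos 22 'a': at 1 (fail-walked)  → match P0@[22:22]
pos 23 'd': at 2 (fail-walked)
pos 24 'd': at 3
pos 25 'c': at 4  → match P1@[23:25],P3@[24:25]
pos 26 'a': at 1 (fail-walked)  → match P0@[26:26]
pos 27 'c': at 0 (fail-walked)
pos 28 'a': at 1  → match P0@[28:28]

All matches (sorted): [[5,1],[5,3],[8,3],[11,3],[12,0],[15,0],[18,0],[21,1],[21,3],[22,0],[25,1],[25,3],[26,0],[28,0]]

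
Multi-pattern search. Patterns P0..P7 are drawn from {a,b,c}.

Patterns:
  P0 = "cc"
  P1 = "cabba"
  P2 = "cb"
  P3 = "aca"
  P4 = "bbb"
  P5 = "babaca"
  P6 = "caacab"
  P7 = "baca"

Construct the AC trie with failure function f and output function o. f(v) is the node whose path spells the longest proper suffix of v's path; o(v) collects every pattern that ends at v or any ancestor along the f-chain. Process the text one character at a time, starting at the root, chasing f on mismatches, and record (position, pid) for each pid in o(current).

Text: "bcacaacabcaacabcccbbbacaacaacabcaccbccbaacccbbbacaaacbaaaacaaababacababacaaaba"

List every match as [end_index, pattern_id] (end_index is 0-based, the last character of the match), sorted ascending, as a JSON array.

Build:
Trie nodes:
  0='ε' goto a→8 b→11 c→1
  1='c' goto a→3 b→7 c→2
  2='cc' goto ·  ←P0
  3='ca' goto a→19 b→4
  4='cab' goto b→5
  5='cabb' goto a→6
  6='cabba' goto ·  ←P1
  7='cb' goto ·  ←P2
  8='a' goto c→9
  9='ac' goto a→10
  10='aca' goto ·  ←P3
  11='b' goto a→14 b→12
  12='bb' goto b→13
  13='bbb' goto ·  ←P4
  14='ba' goto b→15 c→23
  15='bab' goto a→16
  16='baba' goto c→17
  17='babac' goto a→18
  18='babaca' goto ·  ←P5
  19='caa' goto c→20
  20='caac' goto a→21
  21='caaca' goto b→22
  22='caacab' goto ·  ←P6
  23='bac' goto a→24
  24='baca' goto ·  ←P7

BFS fail/out derivation:
  fail(1) 'c': from fail(0)=0 chase 'c': 0 ⇒ 0;  out=∅∪out(0)=∅
  fail(8) 'a': from fail(0)=0 chase 'a': 0 ⇒ 0;  out=∅∪out(0)=∅
  fail(11) 'b': from fail(0)=0 chase 'b': 0 ⇒ 0;  out=∅∪out(0)=∅
  fail(2) 'cc': from fail(1)=0 chase 'c': 0 ⇒ 1;  out={0}∪out(1)={0}
  fail(3) 'ca': from fail(1)=0 chase 'a': 0 ⇒ 8;  out=∅∪out(8)=∅
  fail(7) 'cb': from fail(1)=0 chase 'b': 0 ⇒ 11;  out={2}∪out(11)={2}
  fail(9) 'ac': from fail(8)=0 chase 'c': 0 ⇒ 1;  out=∅∪out(1)=∅
  fail(12) 'bb': from fail(11)=0 chase 'b': 0 ⇒ 11;  out=∅∪out(11)=∅
  fail(14) 'ba': from fail(11)=0 chase 'a': 0 ⇒ 8;  out=∅∪out(8)=∅
  fail(4) 'cab': from fail(3)=8 chase 'b': 8→0 ⇒ 11;  out=∅∪out(11)=∅
  fail(10) 'aca': from fail(9)=1 chase 'a': 1 ⇒ 3;  out={3}∪out(3)={3}
  fail(13) 'bbb': from fail(12)=11 chase 'b': 11 ⇒ 12;  out={4}∪out(12)={4}
  fail(15) 'bab': from fail(14)=8 chase 'b': 8→0 ⇒ 11;  out=∅∪out(11)=∅
  fail(19) 'caa': from fail(3)=8 chase 'a': 8→0 ⇒ 8;  out=∅∪out(8)=∅
  fail(23) 'bac': from fail(14)=8 chase 'c': 8 ⇒ 9;  out=∅∪out(9)=∅
  fail(5) 'cabb': from fail(4)=11 chase 'b': 11 ⇒ 12;  out=∅∪out(12)=∅
  fail(16) 'baba': from fail(15)=11 chase 'a': 11 ⇒ 14;  out=∅∪out(14)=∅
  fail(20) 'caac': from fail(19)=8 chase 'c': 8 ⇒ 9;  out=∅∪out(9)=∅
  fail(24) 'baca': from fail(23)=9 chase 'a': 9 ⇒ 10;  out={7}∪out(10)={3,7}
  fail(6) 'cabba': from fail(5)=12 chase 'a': 12→11 ⇒ 14;  out={1}∪out(14)={1}
  fail(17) 'babac': from fail(16)=14 chase 'c': 14 ⇒ 23;  out=∅∪out(23)=∅
  fail(21) 'caaca': from fail(20)=9 chase 'a': 9 ⇒ 10;  out=∅∪out(10)={3}
  fail(18) 'babaca': from fail(17)=23 chase 'a': 23 ⇒ 24;  out={5}∪out(24)={3,5,7}
  fail(22) 'caacab': from fail(21)=10 chase 'b': 10→3 ⇒ 4;  out={6}∪out(4)={6}

Text stream:
pos 0 'b': at 11
pos 1 'c': at 1 (fail-walked)
pos 2 'a': at 3
pos 3 'c': at 9 (fail-walked)
pos 4 'a': at 10  → match P3@[2:4]
pos 5 'a': at 19 (fail-walked)
pos 6 'c': at 20
pos 7 'a': at 21  → match P3@[5:7]
pos 8 'b': at 22  → match P6@[3:8]
pos 9 'c': at 1 (fail-walked)
pos 10 'a': at 3
pos 11 'a': at 19
pos 12 'c': at 20
pos 13 'a': at 21  → match P3@[11:13]
pos 14 'b': at 22  → match P6@[9:14]
pos 15 'c': at 1 (fail-walked)
pos 16 'c': at 2  → match P0@[15:16]
pos 17 'c': at 2 (fail-walked)  → match P0@[16:17]
pos 18 'b': at 7 (fail-walked)  → match P2@[17:18]
pos 19 'b': at 12 (fail-walked)
pos 20 'b': at 13  → match P4@[18:20]
pos 21 'a': at 14 (fail-walked)
pos 22 'c': at 23
pos 23 'a': at 24  → match P3@[21:23],P7@[20:23]
pos 24 'a': at 19 (fail-walked)
pos 25 'c': at 20
pos 26 'a': at 21  → match P3@[24:26]
pos 27 'a': at 19 (fail-walked)
pos 28 'c': at 20
pos 29 'a': at 21  → match P3@[27:29]
pos 30 'b': at 22  → match P6@[25:30]
pos 31 'c': at 1 (fail-walked)
pos 32 'a': at 3
pos 33 'c': at 9 (fail-walked)
pos 34 'c': at 2 (fail-walked)  → match P0@[33:34]
pos 35 'b': at 7 (fail-walked)  → match P2@[34:35]
pos 36 'c': at 1 (fail-walked)
pos 37 'c': at 2  → match P0@[36:37]
pos 38 'b': at 7 (fail-walked)  → match P2@[37:38]
pos 39 'a': at 14 (fail-walked)
pos 40 'a': at 8 (fail-walked)
pos 41 'c': at 9
pos 42 'c': at 2 (fail-walked)  → match P0@[41:42]
pos 43 'c': at 2 (fail-walked)  → match P0@[42:43]
pos 44 'b': at 7 (fail-walked)  → match P2@[43:44]
pos 45 'b': at 12 (fail-walked)
pos 46 'b': at 13  → match P4@[44:46]
pos 47 'a': at 14 (fail-walked)
pos 48 'c': at 23
pos 49 'a': at 24  → match P3@[47:49],P7@[46:49]
pos 50 'a': at 19 (fail-walked)
pos 51 'a': at 8 (fail-walked)
pos 52 'c': at 9
pos 53 'b': at 7 (fail-walked)  → match P2@[52:53]
pos 54 'a': at 14 (fail-walked)
pos 55 'a': at 8 (fail-walked)
pos 56 'a': at 8 (fail-walked)
pos 57 'a': at 8 (fail-walked)
pos 58 'c': at 9
pos 59 'a': at 10  → match P3@[57:59]
pos 60 'a': at 19 (fail-walked)
pos 61 'a': at 8 (fail-walked)
pos 62 'b': at 11 (fail-walked)
pos 63 'a': at 14
pos 64 'b': at 15
pos 65 'a': at 16
pos 66 'c': at 17
pos 67 'a': at 18  → match P3@[65:67],P5@[62:67],P7@[64:67]
pos 68 'b': at 4 (fail-walked)
pos 69 'a': at 14 (fail-walked)
pos 70 'b': at 15
pos 71 'a': at 16
pos 72 'c': at 17
pos 73 'a': at 18  → match P3@[71:73],P5@[68:73],P7@[70:73]
pos 74 'a': at 19 (fail-walked)
pos 75 'a': at 8 (fail-walked)
pos 76 'b': at 11 (fail-walked)
pos 77 'a': at 14

Matches: [[4,3],[7,3],[8,6],[13,3],[14,6],[16,0],[17,0],[18,2],[20,4],[23,3],[23,7],[26,3],[29,3],[30,6],[34,0],[35,2],[37,0],[38,2],[42,0],[43,0],[44,2],[46,4],[49,3],[49,7],[53,2],[59,3],[67,3],[67,5],[67,7],[73,3],[73,5],[73,7]]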